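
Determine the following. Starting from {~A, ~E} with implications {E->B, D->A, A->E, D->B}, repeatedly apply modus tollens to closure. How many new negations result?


Initial negated facts: {~A, ~E}
Apply modus tollens to closure:
  ~A and D->A  =>  ~D
Final negated: {~A, ~D, ~E}
New negations: {~D}
Count = 1

1


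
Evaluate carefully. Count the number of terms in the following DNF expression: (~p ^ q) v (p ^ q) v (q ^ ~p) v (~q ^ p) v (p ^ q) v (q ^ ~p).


A DNF formula is a disjunction of terms (conjunctions).
Terms are separated by v.
Counting the disjuncts: 6 terms.

6


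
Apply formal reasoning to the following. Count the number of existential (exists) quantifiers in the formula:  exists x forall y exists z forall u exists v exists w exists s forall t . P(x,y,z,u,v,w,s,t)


Quantifier prefix: exists x forall y exists z forall u exists v exists w exists s forall t
Mark each quantifier type:
  E U E U E E E U
Universal count = 3, Existential count = 5
Asked for existential (exists) quantifiers: 5

5


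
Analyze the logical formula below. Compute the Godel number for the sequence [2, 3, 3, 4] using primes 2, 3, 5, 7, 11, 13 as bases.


Encode each element as an exponent of the corresponding prime:
  2^2 = 4
  3^3 = 27
  5^3 = 125
  7^4 = 2401
Product = 4 * 27 * 125 * 2401 = 32413500

32413500


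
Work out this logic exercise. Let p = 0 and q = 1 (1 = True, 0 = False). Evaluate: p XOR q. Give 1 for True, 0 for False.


p = 0, q = 1
Operation: p XOR q
Evaluate: 0 XOR 1 = 1

1


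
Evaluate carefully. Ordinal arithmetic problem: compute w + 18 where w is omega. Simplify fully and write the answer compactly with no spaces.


Compute w + 18.
Ordinal + is associative but NOT commutative; for finite n>0, n + w = w but w + n stays w+n.
w + 18 is already in normal form (a successor ordinal beyond w).
Result = w+18

w+18


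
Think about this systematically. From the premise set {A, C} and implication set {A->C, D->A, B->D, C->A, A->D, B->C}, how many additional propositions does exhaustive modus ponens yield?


Initial facts: {A, C}
Apply modus ponens to closure:
  A and A->D  =>  D
Final known: {A, C, D}
New propositions: {D}
Count = 1

1


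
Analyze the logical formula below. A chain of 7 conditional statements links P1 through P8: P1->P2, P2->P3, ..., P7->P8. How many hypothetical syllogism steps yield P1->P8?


With 7 implications in a chain connecting 8 propositions:
P1->P2, P2->P3, ..., P7->P8
Steps needed = (number of implications) - 1 = 7 - 1 = 6

6


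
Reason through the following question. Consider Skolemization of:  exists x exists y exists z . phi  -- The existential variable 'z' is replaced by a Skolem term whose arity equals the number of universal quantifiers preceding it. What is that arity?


Quantifier prefix: exists x exists y exists z
'z' is existentially quantified at position 3.
No universal quantifiers precede it.
Skolem function arity = 0 (a Skolem constant)

0


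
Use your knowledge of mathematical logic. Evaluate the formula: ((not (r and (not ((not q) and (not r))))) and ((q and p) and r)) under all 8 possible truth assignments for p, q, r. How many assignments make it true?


Check all 8 assignments:
p=0, q=0, r=0: 0
p=0, q=0, r=1: 0
p=0, q=1, r=0: 0
p=0, q=1, r=1: 0
p=1, q=0, r=0: 0
p=1, q=0, r=1: 0
p=1, q=1, r=0: 0
p=1, q=1, r=1: 0
Count of True = 0

0


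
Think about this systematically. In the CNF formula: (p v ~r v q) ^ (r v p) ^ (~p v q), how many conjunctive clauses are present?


A CNF formula is a conjunction of clauses.
Clauses are separated by ^.
Counting the conjuncts: 3 clauses.

3


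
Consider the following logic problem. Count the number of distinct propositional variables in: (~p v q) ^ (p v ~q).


Identify each variable that appears in the formula.
Variables found: p, q
Count = 2

2


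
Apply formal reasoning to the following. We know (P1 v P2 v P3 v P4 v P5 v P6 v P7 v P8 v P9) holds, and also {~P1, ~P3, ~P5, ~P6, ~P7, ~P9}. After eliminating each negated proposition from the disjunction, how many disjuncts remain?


Original disjuncts (9): P1, P2, P3, P4, P5, P6, P7, P8, P9
Negated (eliminate): ~P1, ~P3, ~P5, ~P6, ~P7, ~P9
Remaining disjuncts: P2, P4, P8
Count = 9 - 6 = 3

3


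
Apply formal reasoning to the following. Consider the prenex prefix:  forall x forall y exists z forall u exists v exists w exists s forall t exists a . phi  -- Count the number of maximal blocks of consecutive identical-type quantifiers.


Quantifier-type sequence: A A E A E E E A E  (A=forall, E=exists)
Group into maximal same-type runs:
  Ax2 | Ex1 | Ax1 | Ex3 | Ax1 | Ex1
Number of blocks = 6

6


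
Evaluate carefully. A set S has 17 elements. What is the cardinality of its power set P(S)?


The power set of a set with n elements has 2^n elements.
|P(S)| = 2^17 = 131072

131072


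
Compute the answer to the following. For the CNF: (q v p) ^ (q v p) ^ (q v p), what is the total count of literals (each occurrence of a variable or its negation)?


Counting literals in each clause:
Clause 1: 2 literal(s)
Clause 2: 2 literal(s)
Clause 3: 2 literal(s)
Total = 6

6


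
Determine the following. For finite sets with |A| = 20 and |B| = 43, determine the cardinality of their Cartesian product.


The Cartesian product A x B contains all ordered pairs (a, b).
|A x B| = |A| * |B| = 20 * 43 = 860

860


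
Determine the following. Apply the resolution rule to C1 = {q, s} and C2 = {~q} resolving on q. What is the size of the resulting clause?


Remove q from C1 and ~q from C2.
C1 remainder: {s}
C2 remainder: {}
Union (resolvent): {s}
Resolvent has 1 literal(s).

1


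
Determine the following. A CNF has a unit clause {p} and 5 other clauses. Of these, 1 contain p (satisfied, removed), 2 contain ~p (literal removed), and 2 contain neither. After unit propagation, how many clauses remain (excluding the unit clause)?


Satisfied (removed): 1
Shortened (remain): 2
Unchanged (remain): 2
Remaining = 2 + 2 = 4

4


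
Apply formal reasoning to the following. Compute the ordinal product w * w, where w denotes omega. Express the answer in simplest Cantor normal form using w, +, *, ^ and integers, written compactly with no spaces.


Compute w * w.
Ordinal * is associative and left-distributive over +, but NOT commutative; for finite n>1, n*w = w but w*n stays w*n.
w * w = w^2 by definition.
Result = w^2

w^2


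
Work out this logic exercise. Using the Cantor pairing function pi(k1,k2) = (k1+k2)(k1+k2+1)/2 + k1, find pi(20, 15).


k1 + k2 = 35
(k1+k2)(k1+k2+1)/2 = 35 * 36 / 2 = 630
pi = 630 + 20 = 650

650


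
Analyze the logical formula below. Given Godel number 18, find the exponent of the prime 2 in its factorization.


Factorize 18 by dividing by 2 repeatedly.
Division steps: 2 divides 18 exactly 1 time(s).
Exponent of 2 = 1

1


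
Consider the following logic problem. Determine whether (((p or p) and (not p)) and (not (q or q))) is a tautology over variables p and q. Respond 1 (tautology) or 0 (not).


Check all 4 assignments:
p=0, q=0: 0
p=0, q=1: 0
p=1, q=0: 0
p=1, q=1: 0
Satisfying count = 0/4.
Tautology iff count = 4: no.

0


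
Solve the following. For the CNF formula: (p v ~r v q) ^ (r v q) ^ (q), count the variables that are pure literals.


Check each variable for pure literal status:
p: pure positive
q: pure positive
r: mixed (not pure)
Pure literal count = 2

2


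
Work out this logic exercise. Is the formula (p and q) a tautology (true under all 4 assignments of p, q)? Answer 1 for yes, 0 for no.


Check all 4 assignments:
p=0, q=0: 0
p=0, q=1: 0
p=1, q=0: 0
p=1, q=1: 1
Satisfying count = 1/4.
Tautology iff count = 4: no.

0


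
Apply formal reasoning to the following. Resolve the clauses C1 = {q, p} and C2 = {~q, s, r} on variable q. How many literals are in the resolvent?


Remove q from C1 and ~q from C2.
C1 remainder: {p}
C2 remainder: {s, r}
Union (resolvent): {p, r, s}
Resolvent has 3 literal(s).

3


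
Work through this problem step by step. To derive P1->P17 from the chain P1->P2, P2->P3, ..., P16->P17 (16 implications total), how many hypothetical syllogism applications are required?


With 16 implications in a chain connecting 17 propositions:
P1->P2, P2->P3, ..., P16->P17
Steps needed = (number of implications) - 1 = 16 - 1 = 15

15


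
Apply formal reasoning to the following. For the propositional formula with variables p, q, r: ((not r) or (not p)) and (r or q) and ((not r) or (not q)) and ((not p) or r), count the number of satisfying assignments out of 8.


Evaluate all 8 assignments for p, q, r:
p=0, q=0, r=0: 0
p=0, q=0, r=1: 1
p=0, q=1, r=0: 1
p=0, q=1, r=1: 0
p=1, q=0, r=0: 0
p=1, q=0, r=1: 0
p=1, q=1, r=0: 0
p=1, q=1, r=1: 0
Satisfying count = 2

2


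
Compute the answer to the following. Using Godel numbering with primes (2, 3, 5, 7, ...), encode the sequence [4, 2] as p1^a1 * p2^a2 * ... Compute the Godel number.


Encode each element as an exponent of the corresponding prime:
  2^4 = 16
  3^2 = 9
Product = 16 * 9 = 144

144


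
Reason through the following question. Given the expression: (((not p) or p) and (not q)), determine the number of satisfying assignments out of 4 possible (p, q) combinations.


Check all 4 assignments:
p=0, q=0: 1
p=0, q=1: 0
p=1, q=0: 1
p=1, q=1: 0
Count of True = 2

2


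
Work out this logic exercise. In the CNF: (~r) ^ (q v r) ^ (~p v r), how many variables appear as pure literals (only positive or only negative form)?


Check each variable for pure literal status:
p: pure negative
q: pure positive
r: mixed (not pure)
Pure literal count = 2

2


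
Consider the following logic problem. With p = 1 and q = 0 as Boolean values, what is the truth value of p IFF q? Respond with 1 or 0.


p = 1, q = 0
Operation: p IFF q
Evaluate: 1 IFF 0 = 0

0


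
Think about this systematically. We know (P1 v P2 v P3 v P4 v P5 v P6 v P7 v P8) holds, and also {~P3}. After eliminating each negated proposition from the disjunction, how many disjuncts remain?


Original disjuncts (8): P1, P2, P3, P4, P5, P6, P7, P8
Negated (eliminate): ~P3
Remaining disjuncts: P1, P2, P4, P5, P6, P7, P8
Count = 8 - 1 = 7

7


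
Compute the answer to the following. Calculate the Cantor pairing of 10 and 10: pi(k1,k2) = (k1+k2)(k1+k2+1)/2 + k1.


k1 + k2 = 20
(k1+k2)(k1+k2+1)/2 = 20 * 21 / 2 = 210
pi = 210 + 10 = 220

220


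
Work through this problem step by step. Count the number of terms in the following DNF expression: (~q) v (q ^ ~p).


A DNF formula is a disjunction of terms (conjunctions).
Terms are separated by v.
Counting the disjuncts: 2 terms.

2


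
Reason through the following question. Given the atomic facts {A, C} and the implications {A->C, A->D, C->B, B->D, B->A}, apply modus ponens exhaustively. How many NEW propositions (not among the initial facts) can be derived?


Initial facts: {A, C}
Apply modus ponens to closure:
  A and A->D  =>  D
  C and C->B  =>  B
Final known: {A, B, C, D}
New propositions: {B, D}
Count = 2

2


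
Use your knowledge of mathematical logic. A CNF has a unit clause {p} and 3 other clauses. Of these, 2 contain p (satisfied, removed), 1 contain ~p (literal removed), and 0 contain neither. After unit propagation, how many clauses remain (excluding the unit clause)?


Satisfied (removed): 2
Shortened (remain): 1
Unchanged (remain): 0
Remaining = 1 + 0 = 1

1


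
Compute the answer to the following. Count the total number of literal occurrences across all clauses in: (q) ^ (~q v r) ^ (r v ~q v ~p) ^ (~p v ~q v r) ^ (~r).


Counting literals in each clause:
Clause 1: 1 literal(s)
Clause 2: 2 literal(s)
Clause 3: 3 literal(s)
Clause 4: 3 literal(s)
Clause 5: 1 literal(s)
Total = 10

10


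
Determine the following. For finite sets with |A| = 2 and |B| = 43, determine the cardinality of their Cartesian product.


The Cartesian product A x B contains all ordered pairs (a, b).
|A x B| = |A| * |B| = 2 * 43 = 86

86


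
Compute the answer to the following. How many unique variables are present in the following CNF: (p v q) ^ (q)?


Identify each variable that appears in the formula.
Variables found: p, q
Count = 2

2


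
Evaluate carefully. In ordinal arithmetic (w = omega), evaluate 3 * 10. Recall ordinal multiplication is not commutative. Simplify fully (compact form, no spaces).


Compute 3 * 10.
Ordinal * is associative and left-distributive over +, but NOT commutative; for finite n>1, n*w = w but w*n stays w*n.
Both finite; ordinal * agrees with natural *: 3 * 10 = 30.
Result = 30

30


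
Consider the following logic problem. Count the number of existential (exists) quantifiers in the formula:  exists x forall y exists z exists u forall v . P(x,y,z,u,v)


Quantifier prefix: exists x forall y exists z exists u forall v
Mark each quantifier type:
  E U E E U
Universal count = 2, Existential count = 3
Asked for existential (exists) quantifiers: 3

3


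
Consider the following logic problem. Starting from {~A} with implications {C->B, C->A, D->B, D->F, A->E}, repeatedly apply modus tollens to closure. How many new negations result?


Initial negated facts: {~A}
Apply modus tollens to closure:
  ~A and C->A  =>  ~C
Final negated: {~A, ~C}
New negations: {~C}
Count = 1

1


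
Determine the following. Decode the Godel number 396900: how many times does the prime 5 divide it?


Factorize 396900 by dividing by 5 repeatedly.
Division steps: 5 divides 396900 exactly 2 time(s).
Exponent of 5 = 2

2


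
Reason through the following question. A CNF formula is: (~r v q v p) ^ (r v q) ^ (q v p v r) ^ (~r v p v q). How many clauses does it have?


A CNF formula is a conjunction of clauses.
Clauses are separated by ^.
Counting the conjuncts: 4 clauses.

4


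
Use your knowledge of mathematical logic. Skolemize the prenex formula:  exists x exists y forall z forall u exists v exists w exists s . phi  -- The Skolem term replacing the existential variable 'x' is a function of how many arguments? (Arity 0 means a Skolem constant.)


Quantifier prefix: exists x exists y forall z forall u exists v exists w exists s
'x' is existentially quantified at position 1.
No universal quantifiers precede it.
Skolem function arity = 0 (a Skolem constant)

0


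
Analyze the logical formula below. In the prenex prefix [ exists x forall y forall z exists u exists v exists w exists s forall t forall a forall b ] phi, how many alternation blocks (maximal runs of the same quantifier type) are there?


Quantifier-type sequence: E A A E E E E A A A  (A=forall, E=exists)
Group into maximal same-type runs:
  Ex1 | Ax2 | Ex4 | Ax3
Number of blocks = 4

4


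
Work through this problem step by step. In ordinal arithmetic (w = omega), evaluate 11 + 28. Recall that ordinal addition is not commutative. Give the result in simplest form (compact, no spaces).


Compute 11 + 28.
Ordinal + is associative but NOT commutative; for finite n>0, n + w = w but w + n stays w+n.
Both operands finite; ordinal + agrees with natural +: 11 + 28 = 39.
Result = 39

39


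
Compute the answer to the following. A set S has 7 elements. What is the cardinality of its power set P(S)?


The power set of a set with n elements has 2^n elements.
|P(S)| = 2^7 = 128

128


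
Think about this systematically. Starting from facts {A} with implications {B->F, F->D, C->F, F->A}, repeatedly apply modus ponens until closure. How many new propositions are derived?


Initial facts: {A}
Apply modus ponens to closure:
  (no implication fires)
Final known: {A}
New propositions: {(none)}
Count = 0

0


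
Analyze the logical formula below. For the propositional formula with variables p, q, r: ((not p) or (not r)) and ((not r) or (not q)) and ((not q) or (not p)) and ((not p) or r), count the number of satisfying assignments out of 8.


Evaluate all 8 assignments for p, q, r:
p=0, q=0, r=0: 1
p=0, q=0, r=1: 1
p=0, q=1, r=0: 1
p=0, q=1, r=1: 0
p=1, q=0, r=0: 0
p=1, q=0, r=1: 0
p=1, q=1, r=0: 0
p=1, q=1, r=1: 0
Satisfying count = 3

3


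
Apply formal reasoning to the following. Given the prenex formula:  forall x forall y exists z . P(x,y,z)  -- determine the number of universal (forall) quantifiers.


Quantifier prefix: forall x forall y exists z
Mark each quantifier type:
  U U E
Universal count = 2, Existential count = 1
Asked for universal (forall) quantifiers: 2

2


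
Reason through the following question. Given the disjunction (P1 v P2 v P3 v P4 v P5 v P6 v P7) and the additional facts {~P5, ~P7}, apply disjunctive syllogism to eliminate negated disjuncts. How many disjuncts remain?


Original disjuncts (7): P1, P2, P3, P4, P5, P6, P7
Negated (eliminate): ~P5, ~P7
Remaining disjuncts: P1, P2, P3, P4, P6
Count = 7 - 2 = 5

5


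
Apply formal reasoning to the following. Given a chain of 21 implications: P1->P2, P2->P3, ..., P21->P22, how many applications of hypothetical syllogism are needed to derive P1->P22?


With 21 implications in a chain connecting 22 propositions:
P1->P2, P2->P3, ..., P21->P22
Steps needed = (number of implications) - 1 = 21 - 1 = 20

20


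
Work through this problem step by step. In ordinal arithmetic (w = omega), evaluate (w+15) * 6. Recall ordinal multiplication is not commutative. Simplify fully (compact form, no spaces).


Compute (w+15) * 6.
Ordinal * is associative and left-distributive over +, but NOT commutative; for finite n>1, n*w = w but w*n stays w*n.
(w+15) * 6 = (w+15) repeated 6 times. Each intermediate +15 is absorbed by the following w; only the last survives: w*6+15.
Result = w*6+15

w*6+15


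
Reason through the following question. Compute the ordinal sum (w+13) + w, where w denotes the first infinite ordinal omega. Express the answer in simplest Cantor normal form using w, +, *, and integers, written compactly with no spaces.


Compute (w+13) + w.
Ordinal + is associative but NOT commutative; for finite n>0, n + w = w but w + n stays w+n.
(w+13) + w = w + (13+w) = w + w = w*2 (the finite tail 13 is absorbed by the right w).
Result = w*2

w*2


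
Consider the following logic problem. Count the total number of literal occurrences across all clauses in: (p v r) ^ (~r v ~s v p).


Counting literals in each clause:
Clause 1: 2 literal(s)
Clause 2: 3 literal(s)
Total = 5

5


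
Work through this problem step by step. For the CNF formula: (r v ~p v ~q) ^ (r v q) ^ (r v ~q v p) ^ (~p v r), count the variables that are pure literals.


Check each variable for pure literal status:
p: mixed (not pure)
q: mixed (not pure)
r: pure positive
Pure literal count = 1

1


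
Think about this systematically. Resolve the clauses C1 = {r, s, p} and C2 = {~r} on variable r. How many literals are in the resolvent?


Remove r from C1 and ~r from C2.
C1 remainder: {s, p}
C2 remainder: {}
Union (resolvent): {p, s}
Resolvent has 2 literal(s).

2


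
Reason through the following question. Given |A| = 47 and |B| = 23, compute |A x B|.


The Cartesian product A x B contains all ordered pairs (a, b).
|A x B| = |A| * |B| = 47 * 23 = 1081

1081


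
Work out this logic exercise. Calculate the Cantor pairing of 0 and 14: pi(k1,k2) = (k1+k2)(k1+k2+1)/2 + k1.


k1 + k2 = 14
(k1+k2)(k1+k2+1)/2 = 14 * 15 / 2 = 105
pi = 105 + 0 = 105

105


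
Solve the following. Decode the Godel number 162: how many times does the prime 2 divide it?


Factorize 162 by dividing by 2 repeatedly.
Division steps: 2 divides 162 exactly 1 time(s).
Exponent of 2 = 1

1


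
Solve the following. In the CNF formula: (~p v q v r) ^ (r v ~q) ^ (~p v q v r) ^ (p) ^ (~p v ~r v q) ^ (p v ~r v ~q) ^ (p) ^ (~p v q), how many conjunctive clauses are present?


A CNF formula is a conjunction of clauses.
Clauses are separated by ^.
Counting the conjuncts: 8 clauses.

8


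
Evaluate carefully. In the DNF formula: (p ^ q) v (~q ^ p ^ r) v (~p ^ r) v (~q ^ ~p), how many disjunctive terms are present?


A DNF formula is a disjunction of terms (conjunctions).
Terms are separated by v.
Counting the disjuncts: 4 terms.

4


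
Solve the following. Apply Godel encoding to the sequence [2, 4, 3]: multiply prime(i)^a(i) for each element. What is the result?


Encode each element as an exponent of the corresponding prime:
  2^2 = 4
  3^4 = 81
  5^3 = 125
Product = 4 * 81 * 125 = 40500

40500


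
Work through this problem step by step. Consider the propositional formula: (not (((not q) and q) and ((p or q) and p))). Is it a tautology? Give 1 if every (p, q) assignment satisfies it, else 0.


Check all 4 assignments:
p=0, q=0: 1
p=0, q=1: 1
p=1, q=0: 1
p=1, q=1: 1
Satisfying count = 4/4.
Tautology iff count = 4: yes.

1


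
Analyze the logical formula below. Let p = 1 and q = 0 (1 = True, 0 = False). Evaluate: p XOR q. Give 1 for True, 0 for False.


p = 1, q = 0
Operation: p XOR q
Evaluate: 1 XOR 0 = 1

1


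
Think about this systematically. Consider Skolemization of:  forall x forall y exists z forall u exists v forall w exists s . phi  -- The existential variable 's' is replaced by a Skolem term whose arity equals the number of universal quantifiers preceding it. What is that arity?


Quantifier prefix: forall x forall y exists z forall u exists v forall w exists s
's' is existentially quantified at position 7.
Universal variables preceding it: x, y, u, w
Skolem function arity = 4

4


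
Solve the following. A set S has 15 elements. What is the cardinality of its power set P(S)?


The power set of a set with n elements has 2^n elements.
|P(S)| = 2^15 = 32768

32768


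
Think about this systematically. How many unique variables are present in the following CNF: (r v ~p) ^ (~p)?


Identify each variable that appears in the formula.
Variables found: p, r
Count = 2

2


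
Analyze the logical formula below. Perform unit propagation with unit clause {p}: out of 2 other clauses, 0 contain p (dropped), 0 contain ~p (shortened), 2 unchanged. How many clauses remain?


Satisfied (removed): 0
Shortened (remain): 0
Unchanged (remain): 2
Remaining = 0 + 2 = 2

2


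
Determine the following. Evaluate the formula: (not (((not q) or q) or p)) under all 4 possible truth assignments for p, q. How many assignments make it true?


Check all 4 assignments:
p=0, q=0: 0
p=0, q=1: 0
p=1, q=0: 0
p=1, q=1: 0
Count of True = 0

0


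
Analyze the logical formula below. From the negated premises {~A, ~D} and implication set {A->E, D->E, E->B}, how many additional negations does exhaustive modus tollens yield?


Initial negated facts: {~A, ~D}
Apply modus tollens to closure:
  (no implication fires)
Final negated: {~A, ~D}
New negations: {(none)}
Count = 0

0


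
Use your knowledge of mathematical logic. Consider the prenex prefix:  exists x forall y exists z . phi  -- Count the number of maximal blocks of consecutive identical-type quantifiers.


Quantifier-type sequence: E A E  (A=forall, E=exists)
Group into maximal same-type runs:
  Ex1 | Ax1 | Ex1
Number of blocks = 3

3


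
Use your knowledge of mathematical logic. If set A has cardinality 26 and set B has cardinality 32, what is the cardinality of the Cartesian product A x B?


The Cartesian product A x B contains all ordered pairs (a, b).
|A x B| = |A| * |B| = 26 * 32 = 832

832


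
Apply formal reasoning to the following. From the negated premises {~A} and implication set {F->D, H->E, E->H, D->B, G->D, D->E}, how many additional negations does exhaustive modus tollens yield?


Initial negated facts: {~A}
Apply modus tollens to closure:
  (no implication fires)
Final negated: {~A}
New negations: {(none)}
Count = 0

0


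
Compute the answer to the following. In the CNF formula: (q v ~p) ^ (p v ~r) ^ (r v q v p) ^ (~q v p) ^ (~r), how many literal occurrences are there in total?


Counting literals in each clause:
Clause 1: 2 literal(s)
Clause 2: 2 literal(s)
Clause 3: 3 literal(s)
Clause 4: 2 literal(s)
Clause 5: 1 literal(s)
Total = 10

10


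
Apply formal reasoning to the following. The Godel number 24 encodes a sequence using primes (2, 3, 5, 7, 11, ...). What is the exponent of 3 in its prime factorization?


Factorize 24 by dividing by 3 repeatedly.
Division steps: 3 divides 24 exactly 1 time(s).
Exponent of 3 = 1

1


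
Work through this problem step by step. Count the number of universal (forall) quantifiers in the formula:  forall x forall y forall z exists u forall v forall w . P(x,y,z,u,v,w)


Quantifier prefix: forall x forall y forall z exists u forall v forall w
Mark each quantifier type:
  U U U E U U
Universal count = 5, Existential count = 1
Asked for universal (forall) quantifiers: 5

5


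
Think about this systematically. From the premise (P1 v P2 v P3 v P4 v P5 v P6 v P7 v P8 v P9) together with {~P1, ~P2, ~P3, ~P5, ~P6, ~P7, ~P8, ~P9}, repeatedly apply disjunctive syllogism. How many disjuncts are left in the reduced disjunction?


Original disjuncts (9): P1, P2, P3, P4, P5, P6, P7, P8, P9
Negated (eliminate): ~P1, ~P2, ~P3, ~P5, ~P6, ~P7, ~P8, ~P9
Remaining disjuncts: P4
Count = 9 - 8 = 1

1


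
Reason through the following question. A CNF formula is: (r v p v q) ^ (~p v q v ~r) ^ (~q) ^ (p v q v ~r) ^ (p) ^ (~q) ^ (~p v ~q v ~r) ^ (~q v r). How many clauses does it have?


A CNF formula is a conjunction of clauses.
Clauses are separated by ^.
Counting the conjuncts: 8 clauses.

8


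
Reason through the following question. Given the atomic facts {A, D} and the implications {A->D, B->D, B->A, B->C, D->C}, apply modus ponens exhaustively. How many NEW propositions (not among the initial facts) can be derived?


Initial facts: {A, D}
Apply modus ponens to closure:
  D and D->C  =>  C
Final known: {A, C, D}
New propositions: {C}
Count = 1

1


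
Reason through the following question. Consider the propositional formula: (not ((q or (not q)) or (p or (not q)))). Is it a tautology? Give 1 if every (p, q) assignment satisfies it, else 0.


Check all 4 assignments:
p=0, q=0: 0
p=0, q=1: 0
p=1, q=0: 0
p=1, q=1: 0
Satisfying count = 0/4.
Tautology iff count = 4: no.

0


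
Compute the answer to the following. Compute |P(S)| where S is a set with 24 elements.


The power set of a set with n elements has 2^n elements.
|P(S)| = 2^24 = 16777216

16777216


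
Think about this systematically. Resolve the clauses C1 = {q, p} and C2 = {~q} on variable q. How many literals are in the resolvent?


Remove q from C1 and ~q from C2.
C1 remainder: {p}
C2 remainder: {}
Union (resolvent): {p}
Resolvent has 1 literal(s).

1


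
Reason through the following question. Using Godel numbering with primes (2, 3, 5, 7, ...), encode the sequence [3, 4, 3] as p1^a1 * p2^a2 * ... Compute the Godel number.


Encode each element as an exponent of the corresponding prime:
  2^3 = 8
  3^4 = 81
  5^3 = 125
Product = 8 * 81 * 125 = 81000

81000


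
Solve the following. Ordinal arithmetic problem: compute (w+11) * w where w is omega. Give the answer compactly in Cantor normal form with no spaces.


Compute (w+11) * w.
Ordinal * is associative and left-distributive over +, but NOT commutative; for finite n>1, n*w = w but w*n stays w*n.
(w+11) * w = sup{(w+11)*k : k<w} = sup{w*k+11} = w^2 (the +11 tail is absorbed in the limit).
Result = w^2

w^2


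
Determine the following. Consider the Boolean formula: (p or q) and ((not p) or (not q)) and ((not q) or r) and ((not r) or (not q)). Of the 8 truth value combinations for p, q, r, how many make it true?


Evaluate all 8 assignments for p, q, r:
p=0, q=0, r=0: 0
p=0, q=0, r=1: 0
p=0, q=1, r=0: 0
p=0, q=1, r=1: 0
p=1, q=0, r=0: 1
p=1, q=0, r=1: 1
p=1, q=1, r=0: 0
p=1, q=1, r=1: 0
Satisfying count = 2

2


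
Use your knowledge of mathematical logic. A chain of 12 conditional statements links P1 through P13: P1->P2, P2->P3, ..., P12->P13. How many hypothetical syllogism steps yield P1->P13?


With 12 implications in a chain connecting 13 propositions:
P1->P2, P2->P3, ..., P12->P13
Steps needed = (number of implications) - 1 = 12 - 1 = 11

11


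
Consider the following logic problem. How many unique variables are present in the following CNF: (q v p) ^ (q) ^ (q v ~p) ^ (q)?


Identify each variable that appears in the formula.
Variables found: p, q
Count = 2

2


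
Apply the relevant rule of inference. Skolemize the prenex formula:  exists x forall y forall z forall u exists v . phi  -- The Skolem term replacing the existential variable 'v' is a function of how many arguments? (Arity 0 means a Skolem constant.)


Quantifier prefix: exists x forall y forall z forall u exists v
'v' is existentially quantified at position 5.
Universal variables preceding it: y, z, u
Skolem function arity = 3

3


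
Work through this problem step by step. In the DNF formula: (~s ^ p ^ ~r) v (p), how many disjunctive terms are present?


A DNF formula is a disjunction of terms (conjunctions).
Terms are separated by v.
Counting the disjuncts: 2 terms.

2


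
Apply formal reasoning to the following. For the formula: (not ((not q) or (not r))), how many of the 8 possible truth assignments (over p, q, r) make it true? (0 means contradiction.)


Check all 8 assignments:
p=0, q=0, r=0: 0
p=0, q=0, r=1: 0
p=0, q=1, r=0: 0
p=0, q=1, r=1: 1
p=1, q=0, r=0: 0
p=1, q=0, r=1: 0
p=1, q=1, r=0: 0
p=1, q=1, r=1: 1
Count of True = 2

2


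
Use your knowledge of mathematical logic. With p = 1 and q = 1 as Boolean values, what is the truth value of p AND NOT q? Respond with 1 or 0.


p = 1, q = 1
Operation: p AND NOT q
Evaluate: 1 AND NOT 1 = 0

0


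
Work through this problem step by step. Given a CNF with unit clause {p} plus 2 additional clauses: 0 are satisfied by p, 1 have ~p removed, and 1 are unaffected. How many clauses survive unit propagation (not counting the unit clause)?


Satisfied (removed): 0
Shortened (remain): 1
Unchanged (remain): 1
Remaining = 1 + 1 = 2

2


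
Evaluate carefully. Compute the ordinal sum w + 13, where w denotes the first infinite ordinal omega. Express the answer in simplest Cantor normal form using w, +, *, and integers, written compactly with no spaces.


Compute w + 13.
Ordinal + is associative but NOT commutative; for finite n>0, n + w = w but w + n stays w+n.
w + 13 is already in normal form (a successor ordinal beyond w).
Result = w+13

w+13


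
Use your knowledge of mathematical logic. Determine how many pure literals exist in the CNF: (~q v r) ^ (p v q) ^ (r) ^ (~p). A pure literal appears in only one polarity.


Check each variable for pure literal status:
p: mixed (not pure)
q: mixed (not pure)
r: pure positive
Pure literal count = 1

1


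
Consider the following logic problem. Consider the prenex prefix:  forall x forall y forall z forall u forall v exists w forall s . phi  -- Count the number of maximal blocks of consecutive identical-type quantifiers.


Quantifier-type sequence: A A A A A E A  (A=forall, E=exists)
Group into maximal same-type runs:
  Ax5 | Ex1 | Ax1
Number of blocks = 3

3


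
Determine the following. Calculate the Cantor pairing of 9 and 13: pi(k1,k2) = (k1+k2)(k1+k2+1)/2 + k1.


k1 + k2 = 22
(k1+k2)(k1+k2+1)/2 = 22 * 23 / 2 = 253
pi = 253 + 9 = 262

262


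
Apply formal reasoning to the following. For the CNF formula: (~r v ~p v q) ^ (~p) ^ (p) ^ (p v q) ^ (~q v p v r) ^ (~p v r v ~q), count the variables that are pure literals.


Check each variable for pure literal status:
p: mixed (not pure)
q: mixed (not pure)
r: mixed (not pure)
Pure literal count = 0

0


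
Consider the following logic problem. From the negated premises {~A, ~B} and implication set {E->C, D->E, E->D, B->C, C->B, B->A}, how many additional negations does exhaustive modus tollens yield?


Initial negated facts: {~A, ~B}
Apply modus tollens to closure:
  ~B and C->B  =>  ~C
  ~C and E->C  =>  ~E
  ~E and D->E  =>  ~D
Final negated: {~A, ~B, ~C, ~D, ~E}
New negations: {~C, ~D, ~E}
Count = 3

3


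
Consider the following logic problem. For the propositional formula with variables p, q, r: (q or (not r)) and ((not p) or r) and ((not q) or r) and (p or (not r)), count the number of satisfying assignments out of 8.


Evaluate all 8 assignments for p, q, r:
p=0, q=0, r=0: 1
p=0, q=0, r=1: 0
p=0, q=1, r=0: 0
p=0, q=1, r=1: 0
p=1, q=0, r=0: 0
p=1, q=0, r=1: 0
p=1, q=1, r=0: 0
p=1, q=1, r=1: 1
Satisfying count = 2

2


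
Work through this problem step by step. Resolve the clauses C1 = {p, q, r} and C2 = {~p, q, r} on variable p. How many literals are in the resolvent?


Remove p from C1 and ~p from C2.
C1 remainder: {q, r}
C2 remainder: {q, r}
Union (resolvent): {q, r}
Resolvent has 2 literal(s).

2


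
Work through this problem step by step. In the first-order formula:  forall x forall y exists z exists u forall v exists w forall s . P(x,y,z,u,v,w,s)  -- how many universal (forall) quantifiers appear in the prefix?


Quantifier prefix: forall x forall y exists z exists u forall v exists w forall s
Mark each quantifier type:
  U U E E U E U
Universal count = 4, Existential count = 3
Asked for universal (forall) quantifiers: 4

4


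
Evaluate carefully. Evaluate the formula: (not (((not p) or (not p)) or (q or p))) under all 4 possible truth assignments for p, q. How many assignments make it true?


Check all 4 assignments:
p=0, q=0: 0
p=0, q=1: 0
p=1, q=0: 0
p=1, q=1: 0
Count of True = 0

0


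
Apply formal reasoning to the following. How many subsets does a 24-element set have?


The power set of a set with n elements has 2^n elements.
|P(S)| = 2^24 = 16777216

16777216


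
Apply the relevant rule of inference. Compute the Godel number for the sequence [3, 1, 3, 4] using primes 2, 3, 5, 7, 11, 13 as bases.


Encode each element as an exponent of the corresponding prime:
  2^3 = 8
  3^1 = 3
  5^3 = 125
  7^4 = 2401
Product = 8 * 3 * 125 * 2401 = 7203000

7203000


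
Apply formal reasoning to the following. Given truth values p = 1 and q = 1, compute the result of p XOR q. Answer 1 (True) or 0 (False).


p = 1, q = 1
Operation: p XOR q
Evaluate: 1 XOR 1 = 0

0


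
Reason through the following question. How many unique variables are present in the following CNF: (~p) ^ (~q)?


Identify each variable that appears in the formula.
Variables found: p, q
Count = 2

2


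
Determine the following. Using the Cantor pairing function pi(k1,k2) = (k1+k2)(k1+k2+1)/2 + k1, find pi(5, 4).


k1 + k2 = 9
(k1+k2)(k1+k2+1)/2 = 9 * 10 / 2 = 45
pi = 45 + 5 = 50

50


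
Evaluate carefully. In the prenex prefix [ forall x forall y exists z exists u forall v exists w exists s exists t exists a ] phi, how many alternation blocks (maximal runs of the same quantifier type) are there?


Quantifier-type sequence: A A E E A E E E E  (A=forall, E=exists)
Group into maximal same-type runs:
  Ax2 | Ex2 | Ax1 | Ex4
Number of blocks = 4

4


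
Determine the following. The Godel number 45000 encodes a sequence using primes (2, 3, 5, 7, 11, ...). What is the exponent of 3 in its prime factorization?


Factorize 45000 by dividing by 3 repeatedly.
Division steps: 3 divides 45000 exactly 2 time(s).
Exponent of 3 = 2

2


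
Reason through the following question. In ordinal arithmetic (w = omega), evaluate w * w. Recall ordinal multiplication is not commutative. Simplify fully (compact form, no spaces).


Compute w * w.
Ordinal * is associative and left-distributive over +, but NOT commutative; for finite n>1, n*w = w but w*n stays w*n.
w * w = w^2 by definition.
Result = w^2

w^2


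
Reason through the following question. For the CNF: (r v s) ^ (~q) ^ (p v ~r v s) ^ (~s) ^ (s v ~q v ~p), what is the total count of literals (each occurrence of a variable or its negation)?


Counting literals in each clause:
Clause 1: 2 literal(s)
Clause 2: 1 literal(s)
Clause 3: 3 literal(s)
Clause 4: 1 literal(s)
Clause 5: 3 literal(s)
Total = 10

10


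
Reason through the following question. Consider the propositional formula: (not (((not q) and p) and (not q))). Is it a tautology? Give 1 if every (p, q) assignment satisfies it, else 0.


Check all 4 assignments:
p=0, q=0: 1
p=0, q=1: 1
p=1, q=0: 0
p=1, q=1: 1
Satisfying count = 3/4.
Tautology iff count = 4: no.

0


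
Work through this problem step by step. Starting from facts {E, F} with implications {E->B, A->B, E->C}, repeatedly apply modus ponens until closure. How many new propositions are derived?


Initial facts: {E, F}
Apply modus ponens to closure:
  E and E->B  =>  B
  E and E->C  =>  C
Final known: {B, C, E, F}
New propositions: {B, C}
Count = 2

2


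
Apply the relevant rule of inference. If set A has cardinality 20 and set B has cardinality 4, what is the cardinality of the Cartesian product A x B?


The Cartesian product A x B contains all ordered pairs (a, b).
|A x B| = |A| * |B| = 20 * 4 = 80

80


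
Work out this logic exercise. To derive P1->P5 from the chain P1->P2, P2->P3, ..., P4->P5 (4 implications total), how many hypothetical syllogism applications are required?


With 4 implications in a chain connecting 5 propositions:
P1->P2, P2->P3, ..., P4->P5
Steps needed = (number of implications) - 1 = 4 - 1 = 3

3


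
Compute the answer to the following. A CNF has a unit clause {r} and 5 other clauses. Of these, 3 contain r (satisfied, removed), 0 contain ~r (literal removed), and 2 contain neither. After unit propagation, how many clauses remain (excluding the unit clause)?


Satisfied (removed): 3
Shortened (remain): 0
Unchanged (remain): 2
Remaining = 0 + 2 = 2

2


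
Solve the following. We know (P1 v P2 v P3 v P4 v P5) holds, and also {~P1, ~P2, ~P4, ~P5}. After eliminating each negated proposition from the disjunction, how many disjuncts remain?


Original disjuncts (5): P1, P2, P3, P4, P5
Negated (eliminate): ~P1, ~P2, ~P4, ~P5
Remaining disjuncts: P3
Count = 5 - 4 = 1

1


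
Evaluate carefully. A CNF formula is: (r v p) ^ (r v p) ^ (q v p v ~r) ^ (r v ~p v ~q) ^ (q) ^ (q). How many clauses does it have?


A CNF formula is a conjunction of clauses.
Clauses are separated by ^.
Counting the conjuncts: 6 clauses.

6


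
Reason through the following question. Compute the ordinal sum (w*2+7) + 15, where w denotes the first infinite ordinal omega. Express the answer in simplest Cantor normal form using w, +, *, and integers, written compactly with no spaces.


Compute (w*2+7) + 15.
Ordinal + is associative but NOT commutative; for finite n>0, n + w = w but w + n stays w+n.
By associativity: (w*2+7) + 15 = w*2 + (7+15) = w*2+22.
Result = w*2+22

w*2+22


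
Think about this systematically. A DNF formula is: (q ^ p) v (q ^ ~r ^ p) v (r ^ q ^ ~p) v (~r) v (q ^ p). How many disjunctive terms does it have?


A DNF formula is a disjunction of terms (conjunctions).
Terms are separated by v.
Counting the disjuncts: 5 terms.

5


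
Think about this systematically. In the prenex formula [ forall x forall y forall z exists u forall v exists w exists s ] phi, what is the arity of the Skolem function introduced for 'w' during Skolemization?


Quantifier prefix: forall x forall y forall z exists u forall v exists w exists s
'w' is existentially quantified at position 6.
Universal variables preceding it: x, y, z, v
Skolem function arity = 4

4


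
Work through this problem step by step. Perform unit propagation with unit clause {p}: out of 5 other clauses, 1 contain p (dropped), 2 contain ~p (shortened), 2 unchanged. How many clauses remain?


Satisfied (removed): 1
Shortened (remain): 2
Unchanged (remain): 2
Remaining = 2 + 2 = 4

4


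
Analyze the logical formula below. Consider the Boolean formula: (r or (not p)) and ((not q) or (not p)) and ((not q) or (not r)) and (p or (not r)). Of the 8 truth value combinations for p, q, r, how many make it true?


Evaluate all 8 assignments for p, q, r:
p=0, q=0, r=0: 1
p=0, q=0, r=1: 0
p=0, q=1, r=0: 1
p=0, q=1, r=1: 0
p=1, q=0, r=0: 0
p=1, q=0, r=1: 1
p=1, q=1, r=0: 0
p=1, q=1, r=1: 0
Satisfying count = 3

3
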